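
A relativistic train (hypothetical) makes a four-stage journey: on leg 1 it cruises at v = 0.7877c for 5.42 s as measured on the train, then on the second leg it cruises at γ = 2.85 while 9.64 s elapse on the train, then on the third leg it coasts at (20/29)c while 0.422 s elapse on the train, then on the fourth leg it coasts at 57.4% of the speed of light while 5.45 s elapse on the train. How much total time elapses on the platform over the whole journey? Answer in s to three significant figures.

Δt = 43.5 s

Leg 1: γ = 1/√(1 − 0.7877²) = 1/√0.3795 = 1.623; Δt_1 = 1.623 × 5.42 = 8.798 s.
Leg 2: γ = 2.85; Δt_2 = 2.850 × 9.64 = 27.47 s.
Leg 3: γ = 1/√(1 − (20/29)²) = 29/21 ≈ 1.381; Δt_3 = 1.381 × 0.422 = 0.5828 s.
Leg 4: β = 0.574; γ = 1/√(1 − 0.574²) = 1/√0.6705 = 1.221; Δt_4 = 1.221 × 5.45 = 6.656 s.
Total: 8.798 + 27.47 + 0.5828 + 6.656 s.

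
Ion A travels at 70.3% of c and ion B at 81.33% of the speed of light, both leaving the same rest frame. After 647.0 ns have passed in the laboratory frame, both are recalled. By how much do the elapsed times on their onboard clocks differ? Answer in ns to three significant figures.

A: β = 0.703; γ = 1/√(1 − 0.703²) = 1/√0.5058 = 1.406; τ_A = 647.0/1.406 = 460.1 ns.
B: β = 0.8133; γ = 1/√(1 − 0.8133²) = 1/√0.3385 = 1.719; τ_B = 647.0/1.719 = 376.5 ns.

|τ_A − τ_B| = 83.7 ns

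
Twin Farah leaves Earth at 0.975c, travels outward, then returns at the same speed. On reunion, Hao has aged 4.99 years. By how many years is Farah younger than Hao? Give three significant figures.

Δt − τ = 3.88 years

γ = 1/√(1 − 0.975²) = 1/√0.04938 = 4.500
Farah's elapsed proper time: τ = 4.99/4.500 = 1.109 years.
Age gap = Δt − τ = 4.99 − 1.109 years.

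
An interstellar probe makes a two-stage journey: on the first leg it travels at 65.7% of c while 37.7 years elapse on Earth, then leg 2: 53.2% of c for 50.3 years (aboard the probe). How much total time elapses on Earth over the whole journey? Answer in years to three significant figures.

Leg 1: 37.7 years is already measured on Earth.
Leg 2: β = 0.532; γ = 1/√(1 − 0.532²) = 1/√0.7170 = 1.181; Δt_2 = 1.181 × 50.3 = 59.40 years.
Total: 37.70 + 59.40 years.

Δt = 97.1 years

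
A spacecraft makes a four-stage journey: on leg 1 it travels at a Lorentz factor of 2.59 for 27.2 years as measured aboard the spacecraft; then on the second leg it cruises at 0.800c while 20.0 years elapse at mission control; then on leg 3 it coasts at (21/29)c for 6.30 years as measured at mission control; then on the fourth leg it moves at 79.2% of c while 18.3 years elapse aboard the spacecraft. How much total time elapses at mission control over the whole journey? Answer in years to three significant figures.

Leg 1: γ = 2.59; Δt_1 = 2.590 × 27.2 = 70.45 years.
Leg 2: 20.0 years is already measured at mission control.
Leg 3: 6.30 years is already measured at mission control.
Leg 4: β = 0.792; γ = 1/√(1 − 0.792²) = 1/√0.3727 = 1.638; Δt_4 = 1.638 × 18.3 = 29.97 years.
Total: 70.45 + 20.00 + 6.300 + 29.97 years.

Δt = 127 years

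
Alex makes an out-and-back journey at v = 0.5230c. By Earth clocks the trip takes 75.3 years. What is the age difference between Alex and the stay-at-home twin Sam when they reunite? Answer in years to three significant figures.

γ = 1/√(1 − 0.5230²) = 1/√0.7265 = 1.173
Alex's elapsed proper time: τ = 75.3/1.173 = 64.18 years.
Age gap = Δt − τ = 75.3 − 64.18 years.

Δt − τ = 11.1 years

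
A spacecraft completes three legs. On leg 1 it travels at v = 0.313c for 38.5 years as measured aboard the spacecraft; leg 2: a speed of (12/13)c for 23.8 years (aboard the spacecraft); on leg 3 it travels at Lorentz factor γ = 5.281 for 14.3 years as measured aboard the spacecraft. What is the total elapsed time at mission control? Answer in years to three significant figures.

Leg 1: γ = 1/√(1 − 0.313²) = 1/√0.9020 = 1.053; Δt_1 = 1.053 × 38.5 = 40.54 years.
Leg 2: γ = 1/√(1 − (12/13)²) = 13/5 = 2.600; Δt_2 = 2.600 × 23.8 = 61.88 years.
Leg 3: γ = 5.281; Δt_3 = 5.281 × 14.3 = 75.52 years.
Total: 40.54 + 61.88 + 75.52 years.

Δt = 178 years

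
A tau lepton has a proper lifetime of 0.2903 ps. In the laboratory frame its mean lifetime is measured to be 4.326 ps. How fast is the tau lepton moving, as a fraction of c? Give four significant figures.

γ = Δt/τ₀ = 4.326/0.2903 = 14.90
β = √(1 − 1/γ²) = √(1 − 0.004503) = √0.9955

v = 0.9977c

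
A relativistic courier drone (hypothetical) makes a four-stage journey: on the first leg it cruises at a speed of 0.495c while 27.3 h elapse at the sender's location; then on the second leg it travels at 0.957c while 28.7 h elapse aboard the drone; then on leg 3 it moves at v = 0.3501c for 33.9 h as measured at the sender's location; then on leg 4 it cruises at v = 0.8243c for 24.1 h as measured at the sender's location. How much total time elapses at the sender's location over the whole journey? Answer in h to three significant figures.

Leg 1: 27.3 h is already measured at the sender's location.
Leg 2: γ = 1/√(1 − 0.957²) = 1/√0.08415 = 3.447; Δt_2 = 3.447 × 28.7 = 98.94 h.
Leg 3: 33.9 h is already measured at the sender's location.
Leg 4: 24.1 h is already measured at the sender's location.
Total: 27.30 + 98.94 + 33.90 + 24.10 h.

Δt = 184 h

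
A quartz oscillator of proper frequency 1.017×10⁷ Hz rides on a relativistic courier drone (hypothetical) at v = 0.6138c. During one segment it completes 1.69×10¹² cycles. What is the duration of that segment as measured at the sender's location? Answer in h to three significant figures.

γ = 1/√(1 − 0.6138²) = 1/√0.6232 = 1.267
Proper time for N cycles: τ = N/f = 1.69×10¹²/(1.017×10⁷) = 1.662×10⁵ s = 46.16 h.
Lab-frame duration Δt = γτ = 1.267 × 46.16 = 58.47 h.

Δt = 58.5 h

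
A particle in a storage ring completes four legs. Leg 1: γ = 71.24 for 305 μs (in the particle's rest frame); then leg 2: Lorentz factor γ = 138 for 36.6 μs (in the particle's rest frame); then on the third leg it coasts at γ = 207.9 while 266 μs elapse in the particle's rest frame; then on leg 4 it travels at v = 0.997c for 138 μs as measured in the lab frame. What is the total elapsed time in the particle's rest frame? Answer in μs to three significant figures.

τ = 618 μs

Leg 1: 305 μs is already measured in the particle's rest frame.
Leg 2: 36.6 μs is already measured in the particle's rest frame.
Leg 3: 266 μs is already measured in the particle's rest frame.
Leg 4: γ = 1/√(1 − 0.997²) = 1/√0.005991 = 12.92; τ_4 = 138/12.92 = 10.68 μs.
Total: 305.0 + 36.60 + 266.0 + 10.68 μs.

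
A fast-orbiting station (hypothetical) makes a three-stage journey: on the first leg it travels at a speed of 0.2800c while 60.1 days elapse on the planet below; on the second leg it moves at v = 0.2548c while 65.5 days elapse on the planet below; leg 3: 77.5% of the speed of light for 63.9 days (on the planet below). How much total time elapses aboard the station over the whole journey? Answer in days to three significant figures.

Leg 1: γ = 1/√(1 − 0.2800²) = 1/√0.9216 = 1.042; τ_1 = 60.1/1.042 = 57.70 days.
Leg 2: γ = 1/√(1 − 0.2548²) = 1/√0.9351 = 1.034; τ_2 = 65.5/1.034 = 63.34 days.
Leg 3: β = 0.775; γ = 1/√(1 − 0.775²) = 1/√0.3994 = 1.582; τ_3 = 63.9/1.582 = 40.38 days.
Total: 57.70 + 63.34 + 40.38 days.

τ = 161 days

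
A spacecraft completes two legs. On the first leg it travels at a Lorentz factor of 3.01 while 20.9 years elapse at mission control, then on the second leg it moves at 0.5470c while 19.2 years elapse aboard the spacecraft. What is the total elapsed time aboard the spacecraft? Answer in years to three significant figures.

τ = 26.1 years

Leg 1: γ = 3.01; τ_1 = 20.9/3.010 = 6.944 years.
Leg 2: 19.2 years is already measured aboard the spacecraft.
Total: 6.944 + 19.20 years.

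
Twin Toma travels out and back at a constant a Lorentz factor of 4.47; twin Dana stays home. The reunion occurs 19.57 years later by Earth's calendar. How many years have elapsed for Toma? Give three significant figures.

γ = 4.47
Toma's clock measures proper time along the trip: τ = Δt/γ = 19.57/4.470 years.

τ = 4.38 years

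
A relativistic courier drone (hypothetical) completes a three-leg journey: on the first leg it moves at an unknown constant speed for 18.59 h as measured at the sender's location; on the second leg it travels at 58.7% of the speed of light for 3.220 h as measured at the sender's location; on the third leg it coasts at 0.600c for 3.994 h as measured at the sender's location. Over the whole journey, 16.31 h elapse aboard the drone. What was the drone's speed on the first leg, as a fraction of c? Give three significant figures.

β = 0.825

Leg 1: speed unknown; τ_1 = 18.59/γ_1.
Leg 2: β = 0.587; γ = 1/√(1 − 0.587²) = 1/√0.6554 = 1.235; τ_2 = 3.220/1.235 = 2.607 h.
Leg 3: γ = 1/√(1 − 0.600²) = 5/4 = 1.250; τ_3 = 3.994/1.250 = 3.195 h.
Total proper time: τ_1 + 2.607 + 3.195 = 16.31, so τ_1 = 16.31 − 5.802 = 10.51 h.
γ_1 = 18.59/10.51 = 1.769; β = √(1 − 1/γ²) = √0.6805.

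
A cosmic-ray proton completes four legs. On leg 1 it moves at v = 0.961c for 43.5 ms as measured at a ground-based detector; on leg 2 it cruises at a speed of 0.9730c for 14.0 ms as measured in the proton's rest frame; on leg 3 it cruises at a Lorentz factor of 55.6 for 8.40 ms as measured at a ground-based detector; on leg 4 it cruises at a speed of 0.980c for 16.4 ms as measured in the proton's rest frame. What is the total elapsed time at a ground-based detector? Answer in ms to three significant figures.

Δt = 195 ms

Leg 1: 43.5 ms is already measured at a ground-based detector.
Leg 2: γ = 1/√(1 − 0.9730²) = 1/√0.05327 = 4.333; Δt_2 = 4.333 × 14.0 = 60.66 ms.
Leg 3: 8.40 ms is already measured at a ground-based detector.
Leg 4: γ = 1/√(1 − 0.980²) = 1/√0.03960 = 5.025; Δt_4 = 5.025 × 16.4 = 82.41 ms.
Total: 43.50 + 60.66 + 8.400 + 82.41 ms.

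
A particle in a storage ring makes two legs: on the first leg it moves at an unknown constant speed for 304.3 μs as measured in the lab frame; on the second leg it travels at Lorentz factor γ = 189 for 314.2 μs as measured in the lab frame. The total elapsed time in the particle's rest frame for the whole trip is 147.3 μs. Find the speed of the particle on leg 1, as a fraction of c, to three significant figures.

Leg 1: speed unknown; τ_1 = 304.3/γ_1.
Leg 2: γ = 189; τ_2 = 314.2/189.0 = 1.662 μs.
Total proper time: τ_1 + 1.662 = 147.3, so τ_1 = 147.3 − 1.662 = 145.6 μs.
γ_1 = 304.3/145.6 = 2.089; β = √(1 − 1/γ²) = √0.7709.

β = 0.878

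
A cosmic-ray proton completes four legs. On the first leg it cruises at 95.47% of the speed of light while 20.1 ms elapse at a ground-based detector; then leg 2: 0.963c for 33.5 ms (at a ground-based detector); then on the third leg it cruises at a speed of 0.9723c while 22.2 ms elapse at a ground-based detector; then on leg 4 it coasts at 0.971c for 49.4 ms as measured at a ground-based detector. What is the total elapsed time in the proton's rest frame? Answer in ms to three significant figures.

τ = 32.0 ms

Leg 1: β = 0.9547; γ = 1/√(1 − 0.9547²) = 1/√0.08855 = 3.361; τ_1 = 20.1/3.361 = 5.981 ms.
Leg 2: γ = 1/√(1 − 0.963²) = 1/√0.07263 = 3.711; τ_2 = 33.5/3.711 = 9.028 ms.
Leg 3: γ = 1/√(1 − 0.9723²) = 1/√0.05463 = 4.278; τ_3 = 22.2/4.278 = 5.189 ms.
Leg 4: γ = 1/√(1 − 0.971²) = 1/√0.05716 = 4.183; τ_4 = 49.4/4.183 = 11.81 ms.
Total: 5.981 + 9.028 + 5.189 + 11.81 ms.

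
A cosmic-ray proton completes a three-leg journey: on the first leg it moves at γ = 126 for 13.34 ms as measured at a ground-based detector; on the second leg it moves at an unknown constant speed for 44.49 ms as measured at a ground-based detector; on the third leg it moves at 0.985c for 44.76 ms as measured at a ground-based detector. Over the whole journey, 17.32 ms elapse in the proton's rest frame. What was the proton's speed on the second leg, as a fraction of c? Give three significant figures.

Leg 1: γ = 126; τ_1 = 13.34/126.0 = 0.1059 ms.
Leg 2: speed unknown; τ_2 = 44.49/γ_2.
Leg 3: γ = 1/√(1 − 0.985²) = 1/√0.02977 = 5.795; τ_3 = 44.76/5.795 = 7.724 ms.
Total proper time: 0.1059 + τ_2 + 7.724 = 17.32, so τ_2 = 17.32 − 7.829 = 9.491 ms.
γ_2 = 44.49/9.491 = 4.688; β = √(1 − 1/γ²) = √0.9545.

β = 0.977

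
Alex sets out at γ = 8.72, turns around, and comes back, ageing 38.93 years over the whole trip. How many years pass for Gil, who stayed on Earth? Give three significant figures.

γ = 8.72
Earth-frame duration is the dilated interval: Δt = γτ = 8.720 × 38.93 years.

Δt = 339 years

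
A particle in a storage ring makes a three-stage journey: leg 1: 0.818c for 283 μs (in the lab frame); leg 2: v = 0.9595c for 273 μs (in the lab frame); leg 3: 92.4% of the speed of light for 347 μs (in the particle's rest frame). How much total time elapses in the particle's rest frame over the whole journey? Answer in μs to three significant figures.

Leg 1: γ = 1/√(1 − 0.818²) = 1/√0.3309 = 1.738; τ_1 = 283/1.738 = 162.8 μs.
Leg 2: γ = 1/√(1 − 0.9595²) = 1/√0.07936 = 3.550; τ_2 = 273/3.550 = 76.91 μs.
Leg 3: 347 μs is already measured in the particle's rest frame.
Total: 162.8 + 76.91 + 347.0 μs.

τ = 587 μs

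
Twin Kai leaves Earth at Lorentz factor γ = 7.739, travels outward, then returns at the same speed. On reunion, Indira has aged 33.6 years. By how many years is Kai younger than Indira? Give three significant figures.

Δt − τ = 29.3 years

γ = 7.739
Kai's elapsed proper time: τ = 33.6/7.739 = 4.342 years.
Age gap = Δt − τ = 33.6 − 4.342 years.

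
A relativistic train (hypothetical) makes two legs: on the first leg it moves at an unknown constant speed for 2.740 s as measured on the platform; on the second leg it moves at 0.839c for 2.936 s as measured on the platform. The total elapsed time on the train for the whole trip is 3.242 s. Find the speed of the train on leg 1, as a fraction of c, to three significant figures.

Leg 1: speed unknown; τ_1 = 2.740/γ_1.
Leg 2: γ = 1/√(1 − 0.839²) = 1/√0.2961 = 1.838; τ_2 = 2.936/1.838 = 1.598 s.
Total proper time: τ_1 + 1.598 = 3.242, so τ_1 = 3.242 − 1.598 = 1.644 s.
γ_1 = 2.740/1.644 = 1.666; β = √(1 − 1/γ²) = √0.6398.

β = 0.800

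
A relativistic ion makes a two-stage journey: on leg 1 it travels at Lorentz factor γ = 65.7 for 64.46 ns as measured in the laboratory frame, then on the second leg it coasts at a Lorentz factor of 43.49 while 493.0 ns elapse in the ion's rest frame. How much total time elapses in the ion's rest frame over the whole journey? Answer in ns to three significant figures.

τ = 494 ns

Leg 1: γ = 65.7; τ_1 = 64.46/65.70 = 0.9811 ns.
Leg 2: 493.0 ns is already measured in the ion's rest frame.
Total: 0.9811 + 493.0 ns.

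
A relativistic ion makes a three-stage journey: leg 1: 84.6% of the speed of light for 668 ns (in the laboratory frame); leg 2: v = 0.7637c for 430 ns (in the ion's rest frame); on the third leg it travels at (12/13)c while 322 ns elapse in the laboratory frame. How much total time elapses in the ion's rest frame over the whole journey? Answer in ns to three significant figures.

τ = 910 ns

Leg 1: β = 0.846; γ = 1/√(1 − 0.846²) = 1/√0.2843 = 1.876; τ_1 = 668/1.876 = 356.2 ns.
Leg 2: 430 ns is already measured in the ion's rest frame.
Leg 3: γ = 1/√(1 − (12/13)²) = 13/5 = 2.600; τ_3 = 322/2.600 = 123.8 ns.
Total: 356.2 + 430.0 + 123.8 ns.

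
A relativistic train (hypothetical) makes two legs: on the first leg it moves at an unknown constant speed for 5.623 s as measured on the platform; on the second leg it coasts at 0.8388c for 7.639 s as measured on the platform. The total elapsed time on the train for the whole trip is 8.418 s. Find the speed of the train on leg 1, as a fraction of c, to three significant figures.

Leg 1: speed unknown; τ_1 = 5.623/γ_1.
Leg 2: γ = 1/√(1 − 0.8388²) = 1/√0.2964 = 1.837; τ_2 = 7.639/1.837 = 4.159 s.
Total proper time: τ_1 + 4.159 = 8.418, so τ_1 = 8.418 − 4.159 = 4.259 s.
γ_1 = 5.623/4.259 = 1.320; β = √(1 − 1/γ²) = √0.4263.

β = 0.653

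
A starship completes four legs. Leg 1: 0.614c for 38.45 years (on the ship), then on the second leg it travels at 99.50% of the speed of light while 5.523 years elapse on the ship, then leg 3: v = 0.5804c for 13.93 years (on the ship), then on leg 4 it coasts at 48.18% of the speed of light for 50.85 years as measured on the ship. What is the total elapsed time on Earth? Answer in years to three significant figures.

Leg 1: γ = 1/√(1 − 0.614²) = 1/√0.6230 = 1.267; Δt_1 = 1.267 × 38.45 = 48.71 years.
Leg 2: β = 0.9950; γ = 1/√(1 − 0.9950²) = 1/√0.009975 = 10.01; Δt_2 = 10.01 × 5.523 = 55.30 years.
Leg 3: γ = 1/√(1 − 0.5804²) = 1/√0.6631 = 1.228; Δt_3 = 1.228 × 13.93 = 17.11 years.
Leg 4: β = 0.4818; γ = 1/√(1 − 0.4818²) = 1/√0.7679 = 1.141; Δt_4 = 1.141 × 50.85 = 58.03 years.
Total: 48.71 + 55.30 + 17.11 + 58.03 years.

Δt = 179 years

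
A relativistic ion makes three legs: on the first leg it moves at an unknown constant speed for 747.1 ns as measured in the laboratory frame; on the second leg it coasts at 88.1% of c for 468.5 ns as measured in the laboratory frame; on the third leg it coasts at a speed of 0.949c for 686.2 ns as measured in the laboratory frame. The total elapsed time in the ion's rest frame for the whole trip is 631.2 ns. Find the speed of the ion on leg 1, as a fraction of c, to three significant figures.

Leg 1: speed unknown; τ_1 = 747.1/γ_1.
Leg 2: β = 0.881; γ = 1/√(1 − 0.881²) = 1/√0.2238 = 2.114; τ_2 = 468.5/2.114 = 221.7 ns.
Leg 3: γ = 1/√(1 − 0.949²) = 1/√0.09940 = 3.172; τ_3 = 686.2/3.172 = 216.3 ns.
Total proper time: τ_1 + 221.7 + 216.3 = 631.2, so τ_1 = 631.2 − 438.0 = 193.2 ns.
γ_1 = 747.1/193.2 = 3.867; β = √(1 − 1/γ²) = √0.9331.

β = 0.966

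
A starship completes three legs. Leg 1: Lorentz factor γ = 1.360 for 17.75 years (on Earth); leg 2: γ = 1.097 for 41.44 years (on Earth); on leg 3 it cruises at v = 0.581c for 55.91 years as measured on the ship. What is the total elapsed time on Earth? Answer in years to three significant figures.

Leg 1: 17.75 years is already measured on Earth.
Leg 2: 41.44 years is already measured on Earth.
Leg 3: γ = 1/√(1 − 0.581²) = 1/√0.6624 = 1.229; Δt_3 = 1.229 × 55.91 = 68.69 years.
Total: 17.75 + 41.44 + 68.69 years.

Δt = 128 years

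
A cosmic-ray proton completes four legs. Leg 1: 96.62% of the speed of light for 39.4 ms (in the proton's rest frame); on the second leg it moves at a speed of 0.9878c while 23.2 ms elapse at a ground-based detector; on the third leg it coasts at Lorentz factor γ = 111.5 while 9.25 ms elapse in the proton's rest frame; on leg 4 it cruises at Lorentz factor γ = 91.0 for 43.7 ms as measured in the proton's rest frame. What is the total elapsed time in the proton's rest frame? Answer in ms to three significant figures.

τ = 96.0 ms

Leg 1: 39.4 ms is already measured in the proton's rest frame.
Leg 2: γ = 1/√(1 − 0.9878²) = 1/√0.02425 = 6.421; τ_2 = 23.2/6.421 = 3.613 ms.
Leg 3: 9.25 ms is already measured in the proton's rest frame.
Leg 4: 43.7 ms is already measured in the proton's rest frame.
Total: 39.40 + 3.613 + 9.250 + 43.70 ms.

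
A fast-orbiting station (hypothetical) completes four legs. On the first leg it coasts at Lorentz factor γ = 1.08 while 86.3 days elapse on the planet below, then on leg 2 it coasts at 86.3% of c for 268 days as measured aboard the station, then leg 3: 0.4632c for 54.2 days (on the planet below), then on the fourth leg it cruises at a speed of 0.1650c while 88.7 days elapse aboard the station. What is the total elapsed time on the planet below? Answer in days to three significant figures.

Leg 1: 86.3 days is already measured on the planet below.
Leg 2: β = 0.863; γ = 1/√(1 − 0.863²) = 1/√0.2552 = 1.979; Δt_2 = 1.979 × 268 = 530.5 days.
Leg 3: 54.2 days is already measured on the planet below.
Leg 4: γ = 1/√(1 − 0.1650²) = 1/√0.9728 = 1.014; Δt_4 = 1.014 × 88.7 = 89.93 days.
Total: 86.30 + 530.5 + 54.20 + 89.93 days.

Δt = 761 days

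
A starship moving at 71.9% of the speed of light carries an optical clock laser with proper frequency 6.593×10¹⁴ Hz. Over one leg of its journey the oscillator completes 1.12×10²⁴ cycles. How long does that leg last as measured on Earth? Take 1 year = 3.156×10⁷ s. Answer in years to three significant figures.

β = 0.719; γ = 1/√(1 − 0.719²) = 1/√0.4830 = 1.439
Proper time for N cycles: τ = N/f = 1.12×10²⁴/(6.593×10¹⁴) = 1.699×10⁹ s = 53.83 years.
Lab-frame duration Δt = γτ = 1.439 × 53.83 = 77.45 years.

Δt = 77.4 years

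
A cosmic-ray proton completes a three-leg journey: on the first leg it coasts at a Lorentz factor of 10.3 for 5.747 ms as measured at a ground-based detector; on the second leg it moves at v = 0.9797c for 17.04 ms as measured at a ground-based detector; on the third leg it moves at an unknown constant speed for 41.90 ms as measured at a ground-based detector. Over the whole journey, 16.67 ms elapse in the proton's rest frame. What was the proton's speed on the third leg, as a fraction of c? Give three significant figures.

β = 0.953

Leg 1: γ = 10.3; τ_1 = 5.747/10.30 = 0.5580 ms.
Leg 2: γ = 1/√(1 − 0.9797²) = 1/√0.04019 = 4.988; τ_2 = 17.04/4.988 = 3.416 ms.
Leg 3: speed unknown; τ_3 = 41.90/γ_3.
Total proper time: 0.5580 + 3.416 + τ_3 = 16.67, so τ_3 = 16.67 − 3.974 = 12.70 ms.
γ_3 = 41.90/12.70 = 3.300; β = √(1 − 1/γ²) = √0.9082.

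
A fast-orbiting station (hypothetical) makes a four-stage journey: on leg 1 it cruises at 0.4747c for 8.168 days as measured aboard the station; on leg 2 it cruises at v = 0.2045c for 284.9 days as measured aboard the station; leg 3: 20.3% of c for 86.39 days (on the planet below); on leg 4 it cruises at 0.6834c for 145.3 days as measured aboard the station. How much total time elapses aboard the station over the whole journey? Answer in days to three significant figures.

Leg 1: 8.168 days is already measured aboard the station.
Leg 2: 284.9 days is already measured aboard the station.
Leg 3: β = 0.203; γ = 1/√(1 − 0.203²) = 1/√0.9588 = 1.021; τ_3 = 86.39/1.021 = 84.59 days.
Leg 4: 145.3 days is already measured aboard the station.
Total: 8.168 + 284.9 + 84.59 + 145.3 days.

τ = 523 days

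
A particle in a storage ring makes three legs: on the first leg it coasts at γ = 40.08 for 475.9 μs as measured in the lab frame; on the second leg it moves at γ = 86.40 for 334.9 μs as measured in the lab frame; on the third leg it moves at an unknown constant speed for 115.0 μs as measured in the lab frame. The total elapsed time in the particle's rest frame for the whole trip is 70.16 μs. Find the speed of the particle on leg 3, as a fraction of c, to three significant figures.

β = 0.881

Leg 1: γ = 40.08; τ_1 = 475.9/40.08 = 11.87 μs.
Leg 2: γ = 86.40; τ_2 = 334.9/86.40 = 3.876 μs.
Leg 3: speed unknown; τ_3 = 115.0/γ_3.
Total proper time: 11.87 + 3.876 + τ_3 = 70.16, so τ_3 = 70.16 − 15.75 = 54.41 μs.
γ_3 = 115.0/54.41 = 2.114; β = √(1 − 1/γ²) = √0.7761.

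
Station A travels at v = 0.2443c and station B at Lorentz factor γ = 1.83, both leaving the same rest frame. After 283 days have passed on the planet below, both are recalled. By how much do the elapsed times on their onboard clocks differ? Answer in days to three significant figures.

A: γ = 1/√(1 − 0.2443²) = 1/√0.9403 = 1.031; τ_A = 283/1.031 = 274.4 days.
B: γ = 1.83; τ_B = 283/1.830 = 154.6 days.

|τ_A − τ_B| = 120 days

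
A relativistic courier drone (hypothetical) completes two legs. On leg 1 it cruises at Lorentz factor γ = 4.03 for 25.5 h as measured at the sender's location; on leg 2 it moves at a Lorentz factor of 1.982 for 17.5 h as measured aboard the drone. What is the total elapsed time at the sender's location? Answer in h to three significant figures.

Leg 1: 25.5 h is already measured at the sender's location.
Leg 2: γ = 1.982; Δt_2 = 1.982 × 17.5 = 34.69 h.
Total: 25.50 + 34.69 h.

Δt = 60.2 h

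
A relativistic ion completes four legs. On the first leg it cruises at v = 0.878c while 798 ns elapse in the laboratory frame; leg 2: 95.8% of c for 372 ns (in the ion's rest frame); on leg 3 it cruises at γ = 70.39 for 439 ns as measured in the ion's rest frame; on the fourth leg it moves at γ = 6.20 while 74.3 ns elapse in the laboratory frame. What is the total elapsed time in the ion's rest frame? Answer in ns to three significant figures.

τ = 1200 ns

Leg 1: γ = 1/√(1 − 0.878²) = 1/√0.2291 = 2.089; τ_1 = 798/2.089 = 382.0 ns.
Leg 2: 372 ns is already measured in the ion's rest frame.
Leg 3: 439 ns is already measured in the ion's rest frame.
Leg 4: γ = 6.20; τ_4 = 74.3/6.200 = 11.98 ns.
Total: 382.0 + 372.0 + 439.0 + 11.98 ns.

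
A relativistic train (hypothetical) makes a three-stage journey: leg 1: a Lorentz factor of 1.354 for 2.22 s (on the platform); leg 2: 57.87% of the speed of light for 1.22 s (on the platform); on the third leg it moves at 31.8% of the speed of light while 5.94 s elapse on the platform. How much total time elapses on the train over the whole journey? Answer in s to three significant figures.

Leg 1: γ = 1.354; τ_1 = 2.22/1.354 = 1.640 s.
Leg 2: β = 0.5787; γ = 1/√(1 − 0.5787²) = 1/√0.6651 = 1.226; τ_2 = 1.22/1.226 = 0.9950 s.
Leg 3: β = 0.318; γ = 1/√(1 − 0.318²) = 1/√0.8989 = 1.055; τ_3 = 5.94/1.055 = 5.632 s.
Total: 1.640 + 0.9950 + 5.632 s.

τ = 8.27 s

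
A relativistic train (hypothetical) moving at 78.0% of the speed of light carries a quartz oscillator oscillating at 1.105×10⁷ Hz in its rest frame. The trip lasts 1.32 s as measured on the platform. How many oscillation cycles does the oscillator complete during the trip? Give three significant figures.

N = 9.13×10⁶

β = 0.780; γ = 1/√(1 − 0.780²) = 1/√0.3916 = 1.598
The oscillator's own cycle count is N = f × τ where τ is the proper time on the train. τ = Δt/γ = 1.32/1.598 = 0.8260 s = 8.260×10⁻¹ s.
N = 1.105×10⁷ × 8.260×10⁻¹ = 9.128×10⁶.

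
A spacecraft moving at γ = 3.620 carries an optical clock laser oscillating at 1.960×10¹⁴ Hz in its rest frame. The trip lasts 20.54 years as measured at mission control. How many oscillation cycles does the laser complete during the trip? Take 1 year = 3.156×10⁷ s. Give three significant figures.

γ = 3.620
The oscillator's own cycle count is N = f × τ where τ is the proper time aboard the spacecraft. τ = Δt/γ = 20.54/3.620 = 5.674 years = 1.791×10⁸ s.
N = 1.960×10¹⁴ × 1.791×10⁸ = 3.510×10²².

N = 3.51×10²²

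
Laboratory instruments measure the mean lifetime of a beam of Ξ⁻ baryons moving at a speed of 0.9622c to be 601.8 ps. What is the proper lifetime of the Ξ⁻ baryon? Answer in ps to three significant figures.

τ₀ = 164 ps

γ = 1/√(1 − 0.9622²) = 1/√0.07417 = 3.672
The lab-frame lifetime is the dilated interval; the proper lifetime is τ₀ = Δt/γ = 601.8/3.672 ps.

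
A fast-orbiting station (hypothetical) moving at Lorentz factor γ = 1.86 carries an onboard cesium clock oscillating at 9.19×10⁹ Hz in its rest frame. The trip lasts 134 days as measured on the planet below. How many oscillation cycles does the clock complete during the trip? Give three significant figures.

γ = 1.86
The oscillator's own cycle count is N = f × τ where τ is the proper time aboard the station. τ = Δt/γ = 134/1.860 = 72.04 days = 6.225×10⁶ s.
N = 9.19×10⁹ × 6.225×10⁶ = 5.720×10¹⁶.

N = 5.72×10¹⁶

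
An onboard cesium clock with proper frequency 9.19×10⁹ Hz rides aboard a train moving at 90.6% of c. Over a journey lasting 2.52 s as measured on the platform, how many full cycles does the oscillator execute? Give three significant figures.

N = 9.80×10⁹

β = 0.906; γ = 1/√(1 − 0.906²) = 1/√0.1792 = 2.363
The oscillator's own cycle count is N = f × τ where τ is the proper time on the train. τ = Δt/γ = 2.52/2.363 = 1.067 s = 1.067×10⁰ s.
N = 9.19×10⁹ × 1.067×10⁰ = 9.803×10⁹.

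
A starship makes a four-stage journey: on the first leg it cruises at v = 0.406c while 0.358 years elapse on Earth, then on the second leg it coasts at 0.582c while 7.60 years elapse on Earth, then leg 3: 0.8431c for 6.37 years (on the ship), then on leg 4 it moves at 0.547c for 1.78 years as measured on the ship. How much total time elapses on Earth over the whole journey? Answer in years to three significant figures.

Leg 1: 0.358 years is already measured on Earth.
Leg 2: 7.60 years is already measured on Earth.
Leg 3: γ = 1/√(1 − 0.8431²) = 1/√0.2892 = 1.860; Δt_3 = 1.860 × 6.37 = 11.85 years.
Leg 4: γ = 1/√(1 − 0.547²) = 1/√0.7008 = 1.195; Δt_4 = 1.195 × 1.78 = 2.126 years.
Total: 0.3580 + 7.600 + 11.85 + 2.126 years.

Δt = 21.9 years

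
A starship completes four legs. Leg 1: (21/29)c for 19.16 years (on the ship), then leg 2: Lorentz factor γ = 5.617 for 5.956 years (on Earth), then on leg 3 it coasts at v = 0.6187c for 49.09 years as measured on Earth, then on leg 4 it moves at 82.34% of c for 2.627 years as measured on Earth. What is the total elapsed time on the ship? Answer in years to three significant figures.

τ = 60.3 years

Leg 1: 19.16 years is already measured on the ship.
Leg 2: γ = 5.617; τ_2 = 5.956/5.617 = 1.060 years.
Leg 3: γ = 1/√(1 − 0.6187²) = 1/√0.6172 = 1.273; τ_3 = 49.09/1.273 = 38.57 years.
Leg 4: β = 0.8234; γ = 1/√(1 − 0.8234²) = 1/√0.3220 = 1.762; τ_4 = 2.627/1.762 = 1.491 years.
Total: 19.16 + 1.060 + 38.57 + 1.491 years.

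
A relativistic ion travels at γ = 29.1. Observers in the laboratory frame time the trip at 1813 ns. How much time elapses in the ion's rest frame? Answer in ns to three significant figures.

γ = 29.1
The interval measured in the laboratory frame is the dilated one; the clock in the ion's rest frame measures the proper time τ = Δt/γ = 1813/29.10 ns.

τ = 62.3 ns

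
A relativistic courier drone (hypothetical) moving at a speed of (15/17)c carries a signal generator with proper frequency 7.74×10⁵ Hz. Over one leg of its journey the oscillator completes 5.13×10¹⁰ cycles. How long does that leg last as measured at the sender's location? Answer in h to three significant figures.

Δt = 39.1 h

γ = 1/√(1 − (15/17)²) = 17/8 = 2.125
Proper time for N cycles: τ = N/f = 5.13×10¹⁰/(7.74×10⁵) = 6.628×10⁴ s = 18.41 h.
Lab-frame duration Δt = γτ = 2.125 × 18.41 = 39.12 h.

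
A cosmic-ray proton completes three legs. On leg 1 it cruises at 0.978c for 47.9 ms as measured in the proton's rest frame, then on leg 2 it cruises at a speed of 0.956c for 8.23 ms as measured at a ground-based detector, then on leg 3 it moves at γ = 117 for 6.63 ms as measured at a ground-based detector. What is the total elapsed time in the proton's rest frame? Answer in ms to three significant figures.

τ = 50.4 ms

Leg 1: 47.9 ms is already measured in the proton's rest frame.
Leg 2: γ = 1/√(1 − 0.956²) = 1/√0.08606 = 3.409; τ_2 = 8.23/3.409 = 2.414 ms.
Leg 3: γ = 117; τ_3 = 6.63/117.0 = 0.05667 ms.
Total: 47.90 + 2.414 + 0.05667 ms.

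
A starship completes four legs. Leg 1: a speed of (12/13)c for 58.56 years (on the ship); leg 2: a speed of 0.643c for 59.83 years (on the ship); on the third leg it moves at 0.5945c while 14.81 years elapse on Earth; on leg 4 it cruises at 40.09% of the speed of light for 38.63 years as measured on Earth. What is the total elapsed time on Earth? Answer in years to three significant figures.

Δt = 284 years

Leg 1: γ = 1/√(1 − (12/13)²) = 13/5 = 2.600; Δt_1 = 2.600 × 58.56 = 152.3 years.
Leg 2: γ = 1/√(1 − 0.643²) = 1/√0.5866 = 1.306; Δt_2 = 1.306 × 59.83 = 78.12 years.
Leg 3: 14.81 years is already measured on Earth.
Leg 4: 38.63 years is already measured on Earth.
Total: 152.3 + 78.12 + 14.81 + 38.63 years.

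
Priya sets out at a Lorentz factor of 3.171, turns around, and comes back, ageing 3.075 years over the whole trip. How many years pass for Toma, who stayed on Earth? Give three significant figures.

γ = 3.171
Earth-frame duration is the dilated interval: Δt = γτ = 3.171 × 3.075 years.

Δt = 9.75 years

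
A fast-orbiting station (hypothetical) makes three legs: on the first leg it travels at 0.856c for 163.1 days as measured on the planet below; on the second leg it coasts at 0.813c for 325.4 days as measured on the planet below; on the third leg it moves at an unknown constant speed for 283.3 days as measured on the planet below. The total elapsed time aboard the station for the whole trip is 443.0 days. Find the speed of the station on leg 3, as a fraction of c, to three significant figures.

β = 0.802

Leg 1: γ = 1/√(1 − 0.856²) = 1/√0.2673 = 1.934; τ_1 = 163.1/1.934 = 84.32 days.
Leg 2: γ = 1/√(1 − 0.813²) = 1/√0.3390 = 1.717; τ_2 = 325.4/1.717 = 189.5 days.
Leg 3: speed unknown; τ_3 = 283.3/γ_3.
Total proper time: 84.32 + 189.5 + τ_3 = 443.0, so τ_3 = 443.0 − 273.8 = 169.2 days.
γ_3 = 283.3/169.2 = 1.674; β = √(1 − 1/γ²) = √0.6432.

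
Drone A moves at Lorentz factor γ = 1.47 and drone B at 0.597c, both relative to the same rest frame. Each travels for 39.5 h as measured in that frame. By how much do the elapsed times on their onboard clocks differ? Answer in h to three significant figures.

A: γ = 1.47; τ_A = 39.5/1.470 = 26.87 h.
B: γ = 1/√(1 − 0.597²) = 1/√0.6436 = 1.247; τ_B = 39.5/1.247 = 31.69 h.

|τ_A − τ_B| = 4.82 h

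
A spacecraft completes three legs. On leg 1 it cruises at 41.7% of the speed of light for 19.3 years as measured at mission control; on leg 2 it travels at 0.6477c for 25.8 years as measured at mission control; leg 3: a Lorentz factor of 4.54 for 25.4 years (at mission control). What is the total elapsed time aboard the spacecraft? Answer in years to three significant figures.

Leg 1: β = 0.417; γ = 1/√(1 − 0.417²) = 1/√0.8261 = 1.100; τ_1 = 19.3/1.100 = 17.54 years.
Leg 2: γ = 1/√(1 − 0.6477²) = 1/√0.5805 = 1.313; τ_2 = 25.8/1.313 = 19.66 years.
Leg 3: γ = 4.54; τ_3 = 25.4/4.540 = 5.595 years.
Total: 17.54 + 19.66 + 5.595 years.

τ = 42.8 years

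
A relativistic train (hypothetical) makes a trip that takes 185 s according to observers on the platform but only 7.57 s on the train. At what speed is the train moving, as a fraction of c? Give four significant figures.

The proper time is measured on the train (both events occur at the train's location); Δt is measured on the platform. γ = Δt/τ = 185/7.57 = 24.44.
β = √(1 − 1/γ²) = √(1 − 0.001674) = √0.9983

β = 0.9992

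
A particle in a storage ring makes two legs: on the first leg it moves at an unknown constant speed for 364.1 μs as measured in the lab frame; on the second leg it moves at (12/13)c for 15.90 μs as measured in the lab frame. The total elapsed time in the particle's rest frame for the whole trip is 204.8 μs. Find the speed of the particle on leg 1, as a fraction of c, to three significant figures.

β = 0.838

Leg 1: speed unknown; τ_1 = 364.1/γ_1.
Leg 2: γ = 1/√(1 − (12/13)²) = 13/5 = 2.600; τ_2 = 15.90/2.600 = 6.115 μs.
Total proper time: τ_1 + 6.115 = 204.8, so τ_1 = 204.8 − 6.115 = 198.7 μs.
γ_1 = 364.1/198.7 = 1.833; β = √(1 − 1/γ²) = √0.7022.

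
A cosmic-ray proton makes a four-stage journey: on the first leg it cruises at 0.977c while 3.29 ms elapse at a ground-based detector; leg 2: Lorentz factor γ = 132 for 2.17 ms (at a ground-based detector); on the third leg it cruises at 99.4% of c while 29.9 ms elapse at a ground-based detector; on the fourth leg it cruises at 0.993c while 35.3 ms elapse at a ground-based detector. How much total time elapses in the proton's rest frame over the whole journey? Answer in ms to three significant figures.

Leg 1: γ = 1/√(1 − 0.977²) = 1/√0.04547 = 4.690; τ_1 = 3.29/4.690 = 0.7016 ms.
Leg 2: γ = 132; τ_2 = 2.17/132.0 = 0.01644 ms.
Leg 3: β = 0.994; γ = 1/√(1 − 0.994²) = 1/√0.01196 = 9.142; τ_3 = 29.9/9.142 = 3.270 ms.
Leg 4: γ = 1/√(1 − 0.993²) = 1/√0.01395 = 8.466; τ_4 = 35.3/8.466 = 4.169 ms.
Total: 0.7016 + 0.01644 + 3.270 + 4.169 ms.

τ = 8.16 ms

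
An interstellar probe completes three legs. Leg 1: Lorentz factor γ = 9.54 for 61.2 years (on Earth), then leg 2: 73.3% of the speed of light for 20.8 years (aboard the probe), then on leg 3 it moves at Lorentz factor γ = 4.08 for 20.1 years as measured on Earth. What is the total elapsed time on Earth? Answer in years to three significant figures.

Δt = 112 years

Leg 1: 61.2 years is already measured on Earth.
Leg 2: β = 0.733; γ = 1/√(1 − 0.733²) = 1/√0.4627 = 1.470; Δt_2 = 1.470 × 20.8 = 30.58 years.
Leg 3: 20.1 years is already measured on Earth.
Total: 61.20 + 30.58 + 20.10 years.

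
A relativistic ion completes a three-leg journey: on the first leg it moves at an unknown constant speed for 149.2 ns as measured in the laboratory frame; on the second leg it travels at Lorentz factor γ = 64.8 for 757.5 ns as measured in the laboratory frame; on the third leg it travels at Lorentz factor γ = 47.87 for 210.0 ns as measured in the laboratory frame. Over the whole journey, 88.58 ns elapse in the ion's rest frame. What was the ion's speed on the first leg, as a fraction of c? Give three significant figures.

β = 0.874

Leg 1: speed unknown; τ_1 = 149.2/γ_1.
Leg 2: γ = 64.8; τ_2 = 757.5/64.80 = 11.69 ns.
Leg 3: γ = 47.87; τ_3 = 210.0/47.87 = 4.387 ns.
Total proper time: τ_1 + 11.69 + 4.387 = 88.58, so τ_1 = 88.58 − 16.08 = 72.50 ns.
γ_1 = 149.2/72.50 = 2.058; β = √(1 − 1/γ²) = √0.7639.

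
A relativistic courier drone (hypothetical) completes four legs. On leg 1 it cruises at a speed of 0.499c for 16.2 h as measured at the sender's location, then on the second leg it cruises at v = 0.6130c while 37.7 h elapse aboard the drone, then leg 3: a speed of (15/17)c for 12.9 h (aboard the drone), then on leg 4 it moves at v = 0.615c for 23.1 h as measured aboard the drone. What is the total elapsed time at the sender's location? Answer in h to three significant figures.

Leg 1: 16.2 h is already measured at the sender's location.
Leg 2: γ = 1/√(1 − 0.6130²) = 1/√0.6242 = 1.266; Δt_2 = 1.266 × 37.7 = 47.72 h.
Leg 3: γ = 1/√(1 − (15/17)²) = 17/8 = 2.125; Δt_3 = 2.125 × 12.9 = 27.41 h.
Leg 4: γ = 1/√(1 − 0.615²) = 1/√0.6218 = 1.268; Δt_4 = 1.268 × 23.1 = 29.30 h.
Total: 16.20 + 47.72 + 27.41 + 29.30 h.

Δt = 121 h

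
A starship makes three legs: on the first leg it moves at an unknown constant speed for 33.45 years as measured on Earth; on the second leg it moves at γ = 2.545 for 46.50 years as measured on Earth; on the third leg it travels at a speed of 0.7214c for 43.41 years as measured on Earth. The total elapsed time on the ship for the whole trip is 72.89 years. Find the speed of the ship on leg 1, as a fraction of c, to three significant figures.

Leg 1: speed unknown; τ_1 = 33.45/γ_1.
Leg 2: γ = 2.545; τ_2 = 46.50/2.545 = 18.27 years.
Leg 3: γ = 1/√(1 − 0.7214²) = 1/√0.4796 = 1.444; τ_3 = 43.41/1.444 = 30.06 years.
Total proper time: τ_1 + 18.27 + 30.06 = 72.89, so τ_1 = 72.89 − 48.33 = 24.56 years.
γ_1 = 33.45/24.56 = 1.362; β = √(1 − 1/γ²) = √0.4611.

β = 0.679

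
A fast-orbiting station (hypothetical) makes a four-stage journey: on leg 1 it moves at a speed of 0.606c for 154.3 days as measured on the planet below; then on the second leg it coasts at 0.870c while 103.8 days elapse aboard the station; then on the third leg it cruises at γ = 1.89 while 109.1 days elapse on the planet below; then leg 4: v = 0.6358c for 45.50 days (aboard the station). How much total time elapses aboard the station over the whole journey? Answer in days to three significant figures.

τ = 330 days

Leg 1: γ = 1/√(1 − 0.606²) = 1/√0.6328 = 1.257; τ_1 = 154.3/1.257 = 122.7 days.
Leg 2: 103.8 days is already measured aboard the station.
Leg 3: γ = 1.89; τ_3 = 109.1/1.890 = 57.72 days.
Leg 4: 45.50 days is already measured aboard the station.
Total: 122.7 + 103.8 + 57.72 + 45.50 days.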